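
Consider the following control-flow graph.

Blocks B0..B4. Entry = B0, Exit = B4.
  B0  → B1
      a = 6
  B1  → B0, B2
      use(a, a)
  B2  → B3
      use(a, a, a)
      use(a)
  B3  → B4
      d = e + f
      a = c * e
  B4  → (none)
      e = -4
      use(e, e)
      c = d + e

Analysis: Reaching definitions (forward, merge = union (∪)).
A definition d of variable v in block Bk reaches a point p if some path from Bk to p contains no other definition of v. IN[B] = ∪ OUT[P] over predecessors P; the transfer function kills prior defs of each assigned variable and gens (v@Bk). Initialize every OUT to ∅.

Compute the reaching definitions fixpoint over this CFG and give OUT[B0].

Answer: {a@B0}

Derivation:
Converged values:
  B0:   IN={a@B0}   OUT={a@B0}
  B1:   IN={a@B0}   OUT={a@B0}
  B2:   IN={a@B0}   OUT={a@B0}
  B3:   IN={a@B0}   OUT={a@B3, d@B3}
  B4:   IN={a@B3, d@B3}   OUT={a@B3, c@B4, d@B3, e@B4}

Merge at B0 (entry node, so the boundary value {} is joined with the incoming edge(s)): IN[B0] = {} ⊔ OUT[B1] = {a@B0}
Applying B0's transfer function to that IN value gives OUT[B0] (row B0 above).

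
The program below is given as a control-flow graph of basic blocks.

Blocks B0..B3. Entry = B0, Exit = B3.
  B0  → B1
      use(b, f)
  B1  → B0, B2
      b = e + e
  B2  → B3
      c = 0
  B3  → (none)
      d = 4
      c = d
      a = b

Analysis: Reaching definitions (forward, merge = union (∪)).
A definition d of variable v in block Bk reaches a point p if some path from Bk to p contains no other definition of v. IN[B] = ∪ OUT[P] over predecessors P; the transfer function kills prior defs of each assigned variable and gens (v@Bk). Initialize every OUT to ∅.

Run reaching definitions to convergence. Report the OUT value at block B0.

Answer: {b@B1}

Working:
Converged values:
  B0: | IN={b@B1} | OUT={b@B1}
  B1: | IN={b@B1} | OUT={b@B1}
  B2: | IN={b@B1} | OUT={b@B1, c@B2}
  B3: | IN={b@B1, c@B2} | OUT={a@B3, b@B1, c@B3, d@B3}

Merge at B0 (entry node, so the boundary value {} is joined with the incoming edge(s)): IN[B0] = {} ⊔ OUT[B1] = {b@B1}
Applying B0's transfer function to that IN value gives OUT[B0] (row B0 above).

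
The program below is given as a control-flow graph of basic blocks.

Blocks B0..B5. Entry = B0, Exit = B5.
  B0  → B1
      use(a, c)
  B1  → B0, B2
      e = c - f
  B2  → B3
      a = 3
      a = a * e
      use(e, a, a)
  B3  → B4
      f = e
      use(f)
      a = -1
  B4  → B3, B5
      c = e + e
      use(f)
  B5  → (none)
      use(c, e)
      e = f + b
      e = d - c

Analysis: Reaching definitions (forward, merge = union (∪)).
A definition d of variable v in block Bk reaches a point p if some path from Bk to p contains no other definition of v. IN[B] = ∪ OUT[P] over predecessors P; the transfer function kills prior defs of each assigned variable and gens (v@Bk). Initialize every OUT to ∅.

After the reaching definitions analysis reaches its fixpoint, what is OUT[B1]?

Fixpoint table:
  B0:   IN={e@B1}   OUT={e@B1}
  B1:   IN={e@B1}   OUT={e@B1}
  B2:   IN={e@B1}   OUT={a@B2, e@B1}
  B3:   IN={a@B2, a@B3, c@B4, e@B1, f@B3}   OUT={a@B3, c@B4, e@B1, f@B3}
  B4:   IN={a@B3, c@B4, e@B1, f@B3}   OUT={a@B3, c@B4, e@B1, f@B3}
  B5:   IN={a@B3, c@B4, e@B1, f@B3}   OUT={a@B3, c@B4, e@B5, f@B3}

Merge at B1: IN[B1] = OUT[B0] = {e@B1}
Applying B1's transfer function to that IN value gives OUT[B1] (row B1 above).

Answer: {e@B1}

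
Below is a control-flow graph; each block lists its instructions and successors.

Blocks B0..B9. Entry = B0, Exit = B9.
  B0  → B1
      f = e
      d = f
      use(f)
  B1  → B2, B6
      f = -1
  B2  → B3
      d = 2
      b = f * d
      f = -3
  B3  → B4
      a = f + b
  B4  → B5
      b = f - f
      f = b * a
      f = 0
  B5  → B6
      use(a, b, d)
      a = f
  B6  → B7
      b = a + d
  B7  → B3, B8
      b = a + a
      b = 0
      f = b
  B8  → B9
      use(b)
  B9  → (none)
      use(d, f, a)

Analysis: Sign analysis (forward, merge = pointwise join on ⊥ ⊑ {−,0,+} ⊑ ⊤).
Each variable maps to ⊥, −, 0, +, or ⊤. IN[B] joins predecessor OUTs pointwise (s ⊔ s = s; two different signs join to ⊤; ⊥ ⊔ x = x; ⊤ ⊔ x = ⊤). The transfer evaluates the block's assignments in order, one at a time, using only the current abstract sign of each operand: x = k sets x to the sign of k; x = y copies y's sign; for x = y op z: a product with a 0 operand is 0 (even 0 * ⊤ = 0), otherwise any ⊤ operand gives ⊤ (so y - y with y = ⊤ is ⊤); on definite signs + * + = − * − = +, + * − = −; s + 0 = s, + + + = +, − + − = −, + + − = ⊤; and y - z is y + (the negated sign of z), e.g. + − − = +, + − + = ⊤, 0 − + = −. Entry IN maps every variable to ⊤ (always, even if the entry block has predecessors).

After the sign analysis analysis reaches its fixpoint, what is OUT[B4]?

Converged values:
  B0: | IN=(all ⊤) | OUT=(all ⊤)
  B1: | IN=(all ⊤) | OUT={f:-; rest ⊤}
  B2: | IN={f:-; rest ⊤} | OUT={b:-, d:+, f:-; rest ⊤}
  B3: | IN=(all ⊤) | OUT=(all ⊤)
  B4: | IN=(all ⊤) | OUT={f:0; rest ⊤}
  B5: | IN={f:0; rest ⊤} | OUT={a:0, f:0; rest ⊤}
  B6: | IN=(all ⊤) | OUT=(all ⊤)
  B7: | IN=(all ⊤) | OUT={b:0, f:0; rest ⊤}
  B8: | IN={b:0, f:0; rest ⊤} | OUT={b:0, f:0; rest ⊤}
  B9: | IN={b:0, f:0; rest ⊤} | OUT={b:0, f:0; rest ⊤}

Merge at B4: IN[B4] = OUT[B3] = {a: ⊤, b: ⊤, c: ⊤, d: ⊤, e: ⊤, f: ⊤}
Applying B4's transfer function to that IN value gives OUT[B4] (row B4 above).

Answer: {a: ⊤, b: ⊤, c: ⊤, d: ⊤, e: ⊤, f: 0}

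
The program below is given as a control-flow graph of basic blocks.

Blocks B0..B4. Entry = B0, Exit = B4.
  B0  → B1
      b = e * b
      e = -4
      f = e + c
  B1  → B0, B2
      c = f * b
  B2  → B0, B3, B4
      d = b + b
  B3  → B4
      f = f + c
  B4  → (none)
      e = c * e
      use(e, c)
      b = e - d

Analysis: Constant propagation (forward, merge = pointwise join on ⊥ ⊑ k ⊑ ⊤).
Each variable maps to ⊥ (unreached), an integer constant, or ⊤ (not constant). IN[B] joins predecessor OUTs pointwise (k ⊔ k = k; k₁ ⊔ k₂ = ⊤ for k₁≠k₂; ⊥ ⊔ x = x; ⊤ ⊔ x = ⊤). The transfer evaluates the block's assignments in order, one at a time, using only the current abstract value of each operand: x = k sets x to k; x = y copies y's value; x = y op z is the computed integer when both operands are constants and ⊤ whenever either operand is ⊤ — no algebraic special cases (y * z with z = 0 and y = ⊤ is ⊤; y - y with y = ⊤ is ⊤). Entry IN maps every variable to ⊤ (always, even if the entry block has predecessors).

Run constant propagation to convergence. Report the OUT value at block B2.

Answer: {a: ⊤, b: ⊤, c: ⊤, d: ⊤, e: -4, f: ⊤}

Working:
Fixpoint table:
  B0:  IN=(all ⊤)  OUT={e:-4; rest ⊤}
  B1:  IN={e:-4; rest ⊤}  OUT={e:-4; rest ⊤}
  B2:  IN={e:-4; rest ⊤}  OUT={e:-4; rest ⊤}
  B3:  IN={e:-4; rest ⊤}  OUT={e:-4; rest ⊤}
  B4:  IN={e:-4; rest ⊤}  OUT=(all ⊤)

Merge at B2: IN[B2] = OUT[B1] = {a: ⊤, b: ⊤, c: ⊤, d: ⊤, e: -4, f: ⊤}
Applying B2's transfer function to that IN value gives OUT[B2] (row B2 above).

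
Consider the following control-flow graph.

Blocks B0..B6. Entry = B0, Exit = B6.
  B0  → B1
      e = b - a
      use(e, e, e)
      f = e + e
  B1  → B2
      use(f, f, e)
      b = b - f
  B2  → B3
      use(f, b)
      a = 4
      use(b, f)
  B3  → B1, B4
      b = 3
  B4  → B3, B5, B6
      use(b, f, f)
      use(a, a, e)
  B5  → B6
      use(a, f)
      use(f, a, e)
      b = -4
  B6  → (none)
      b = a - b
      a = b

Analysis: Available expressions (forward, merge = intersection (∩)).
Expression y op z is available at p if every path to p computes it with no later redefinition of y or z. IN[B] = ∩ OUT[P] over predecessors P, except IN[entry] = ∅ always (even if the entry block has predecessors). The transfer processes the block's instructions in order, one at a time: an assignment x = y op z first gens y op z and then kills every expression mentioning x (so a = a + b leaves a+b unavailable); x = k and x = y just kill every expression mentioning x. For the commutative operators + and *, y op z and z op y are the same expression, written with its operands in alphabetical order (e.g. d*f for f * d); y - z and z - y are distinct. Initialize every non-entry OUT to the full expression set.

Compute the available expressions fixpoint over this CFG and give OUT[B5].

Per-block solution:
  B0:   IN={}   OUT={b-a, e+e}
  B1:   IN={e+e}   OUT={e+e}
  B2:   IN={e+e}   OUT={e+e}
  B3:   IN={e+e}   OUT={e+e}
  B4:   IN={e+e}   OUT={e+e}
  B5:   IN={e+e}   OUT={e+e}
  B6:   IN={e+e}   OUT={e+e}

Merge at B5: IN[B5] = OUT[B4] = {e+e}
Applying B5's transfer function to that IN value gives OUT[B5] (row B5 above).

Answer: {e+e}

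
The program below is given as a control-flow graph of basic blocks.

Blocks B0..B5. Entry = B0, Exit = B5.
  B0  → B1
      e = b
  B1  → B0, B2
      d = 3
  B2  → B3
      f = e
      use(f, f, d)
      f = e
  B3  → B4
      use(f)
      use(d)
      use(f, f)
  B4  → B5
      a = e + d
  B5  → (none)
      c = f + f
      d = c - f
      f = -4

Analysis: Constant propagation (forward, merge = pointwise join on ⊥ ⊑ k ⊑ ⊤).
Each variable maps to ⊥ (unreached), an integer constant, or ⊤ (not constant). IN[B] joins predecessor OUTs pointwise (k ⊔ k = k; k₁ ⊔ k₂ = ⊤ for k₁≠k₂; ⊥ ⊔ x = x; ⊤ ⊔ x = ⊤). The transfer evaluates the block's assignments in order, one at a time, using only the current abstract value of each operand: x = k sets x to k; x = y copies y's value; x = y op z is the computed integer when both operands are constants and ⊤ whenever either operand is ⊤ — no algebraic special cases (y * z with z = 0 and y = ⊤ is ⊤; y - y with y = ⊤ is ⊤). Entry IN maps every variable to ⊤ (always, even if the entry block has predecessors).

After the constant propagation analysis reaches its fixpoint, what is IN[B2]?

Answer: {a: ⊤, b: ⊤, c: ⊤, d: 3, e: ⊤, f: ⊤}

Working:
Per-block solution:
  B0:  IN=(all ⊤)  OUT=(all ⊤)
  B1:  IN=(all ⊤)  OUT={d:3; rest ⊤}
  B2:  IN={d:3; rest ⊤}  OUT={d:3; rest ⊤}
  B3:  IN={d:3; rest ⊤}  OUT={d:3; rest ⊤}
  B4:  IN={d:3; rest ⊤}  OUT={d:3; rest ⊤}
  B5:  IN={d:3; rest ⊤}  OUT={f:-4; rest ⊤}

Merge at B2: IN[B2] = OUT[B1] = {a: ⊤, b: ⊤, c: ⊤, d: 3, e: ⊤, f: ⊤}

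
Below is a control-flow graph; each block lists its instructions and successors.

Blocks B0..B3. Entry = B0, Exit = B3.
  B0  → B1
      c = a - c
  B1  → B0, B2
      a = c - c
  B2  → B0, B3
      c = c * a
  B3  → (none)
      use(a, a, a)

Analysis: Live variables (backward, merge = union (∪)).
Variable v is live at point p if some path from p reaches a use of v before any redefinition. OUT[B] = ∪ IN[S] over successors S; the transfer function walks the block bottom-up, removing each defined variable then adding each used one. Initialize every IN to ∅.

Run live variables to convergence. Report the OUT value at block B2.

Converged values:
  B0: | IN={a, c} | OUT={c}
  B1: | IN={c} | OUT={a, c}
  B2: | IN={a, c} | OUT={a, c}
  B3: | IN={a} | OUT={}

Merge at B2: OUT[B2] = IN[B0] ⊔ IN[B3] = {a, c}

Answer: {a, c}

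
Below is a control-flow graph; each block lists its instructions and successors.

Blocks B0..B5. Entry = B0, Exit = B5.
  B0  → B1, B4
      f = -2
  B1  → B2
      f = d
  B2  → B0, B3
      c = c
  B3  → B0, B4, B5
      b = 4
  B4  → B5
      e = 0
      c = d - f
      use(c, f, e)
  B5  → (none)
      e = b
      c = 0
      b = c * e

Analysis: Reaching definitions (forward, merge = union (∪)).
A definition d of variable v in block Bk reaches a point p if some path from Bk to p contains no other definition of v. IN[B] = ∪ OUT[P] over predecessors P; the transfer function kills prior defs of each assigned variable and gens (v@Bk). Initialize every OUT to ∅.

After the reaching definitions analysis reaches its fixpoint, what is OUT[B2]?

Converged values:
  B0: | IN={b@B3, c@B2, f@B1} | OUT={b@B3, c@B2, f@B0}
  B1: | IN={b@B3, c@B2, f@B0} | OUT={b@B3, c@B2, f@B1}
  B2: | IN={b@B3, c@B2, f@B1} | OUT={b@B3, c@B2, f@B1}
  B3: | IN={b@B3, c@B2, f@B1} | OUT={b@B3, c@B2, f@B1}
  B4: | IN={b@B3, c@B2, f@B0, f@B1} | OUT={b@B3, c@B4, e@B4, f@B0, f@B1}
  B5: | IN={b@B3, c@B2, c@B4, e@B4, f@B0, f@B1} | OUT={b@B5, c@B5, e@B5, f@B0, f@B1}

Merge at B2: IN[B2] = OUT[B1] = {b@B3, c@B2, f@B1}
Applying B2's transfer function to that IN value gives OUT[B2] (row B2 above).

Answer: {b@B3, c@B2, f@B1}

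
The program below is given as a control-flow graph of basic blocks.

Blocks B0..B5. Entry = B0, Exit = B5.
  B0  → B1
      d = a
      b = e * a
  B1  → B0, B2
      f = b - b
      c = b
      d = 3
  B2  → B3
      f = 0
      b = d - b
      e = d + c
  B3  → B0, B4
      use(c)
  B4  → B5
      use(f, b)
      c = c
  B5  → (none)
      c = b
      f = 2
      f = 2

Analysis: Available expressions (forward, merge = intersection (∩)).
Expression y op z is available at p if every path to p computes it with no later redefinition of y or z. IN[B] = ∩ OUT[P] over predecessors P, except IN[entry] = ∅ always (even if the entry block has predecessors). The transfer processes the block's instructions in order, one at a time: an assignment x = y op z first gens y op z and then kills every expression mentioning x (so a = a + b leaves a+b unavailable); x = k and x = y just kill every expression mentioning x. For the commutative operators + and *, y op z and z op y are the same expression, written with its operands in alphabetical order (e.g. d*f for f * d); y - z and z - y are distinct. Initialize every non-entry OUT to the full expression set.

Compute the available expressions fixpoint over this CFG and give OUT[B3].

Answer: {c+d}

Working:
Per-block solution:
  B0: | IN={} | OUT={a*e}
  B1: | IN={a*e} | OUT={a*e, b-b}
  B2: | IN={a*e, b-b} | OUT={c+d}
  B3: | IN={c+d} | OUT={c+d}
  B4: | IN={c+d} | OUT={}
  B5: | IN={} | OUT={}

Merge at B3: IN[B3] = OUT[B2] = {c+d}
Applying B3's transfer function to that IN value gives OUT[B3] (row B3 above).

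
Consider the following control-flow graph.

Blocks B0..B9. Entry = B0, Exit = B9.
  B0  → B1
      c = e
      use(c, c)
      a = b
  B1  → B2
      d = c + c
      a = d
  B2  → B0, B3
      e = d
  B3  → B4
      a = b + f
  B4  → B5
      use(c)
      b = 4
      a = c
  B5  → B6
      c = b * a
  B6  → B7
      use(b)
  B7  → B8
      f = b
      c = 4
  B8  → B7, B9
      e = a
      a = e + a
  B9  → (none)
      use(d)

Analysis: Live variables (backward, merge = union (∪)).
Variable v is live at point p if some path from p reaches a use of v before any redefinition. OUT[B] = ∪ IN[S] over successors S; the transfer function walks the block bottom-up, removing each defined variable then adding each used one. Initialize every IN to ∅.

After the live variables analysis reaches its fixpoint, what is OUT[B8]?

Answer: {a, b, d}

Working:
Per-block solution:
  B0:   IN={b, e, f}   OUT={b, c, f}
  B1:   IN={b, c, f}   OUT={b, c, d, f}
  B2:   IN={b, c, d, f}   OUT={b, c, d, e, f}
  B3:   IN={b, c, d, f}   OUT={c, d}
  B4:   IN={c, d}   OUT={a, b, d}
  B5:   IN={a, b, d}   OUT={a, b, d}
  B6:   IN={a, b, d}   OUT={a, b, d}
  B7:   IN={a, b, d}   OUT={a, b, d}
  B8:   IN={a, b, d}   OUT={a, b, d}
  B9:   IN={d}   OUT={}

Merge at B8: OUT[B8] = IN[B7] ⊔ IN[B9] = {a, b, d}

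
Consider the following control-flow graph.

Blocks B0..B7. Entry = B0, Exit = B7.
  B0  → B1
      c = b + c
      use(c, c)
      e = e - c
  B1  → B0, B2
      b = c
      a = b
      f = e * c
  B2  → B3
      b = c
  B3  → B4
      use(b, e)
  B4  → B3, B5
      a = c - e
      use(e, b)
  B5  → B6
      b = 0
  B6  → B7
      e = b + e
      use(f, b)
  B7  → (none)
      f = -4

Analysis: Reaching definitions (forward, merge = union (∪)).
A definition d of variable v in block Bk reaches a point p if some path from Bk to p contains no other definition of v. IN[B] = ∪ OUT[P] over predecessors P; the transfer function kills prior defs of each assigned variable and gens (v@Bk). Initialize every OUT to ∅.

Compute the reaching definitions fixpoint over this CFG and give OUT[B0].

Answer: {a@B1, b@B1, c@B0, e@B0, f@B1}

Derivation:
Per-block solution:
  B0:   IN={a@B1, b@B1, c@B0, e@B0, f@B1}   OUT={a@B1, b@B1, c@B0, e@B0, f@B1}
  B1:   IN={a@B1, b@B1, c@B0, e@B0, f@B1}   OUT={a@B1, b@B1, c@B0, e@B0, f@B1}
  B2:   IN={a@B1, b@B1, c@B0, e@B0, f@B1}   OUT={a@B1, b@B2, c@B0, e@B0, f@B1}
  B3:   IN={a@B1, a@B4, b@B2, c@B0, e@B0, f@B1}   OUT={a@B1, a@B4, b@B2, c@B0, e@B0, f@B1}
  B4:   IN={a@B1, a@B4, b@B2, c@B0, e@B0, f@B1}   OUT={a@B4, b@B2, c@B0, e@B0, f@B1}
  B5:   IN={a@B4, b@B2, c@B0, e@B0, f@B1}   OUT={a@B4, b@B5, c@B0, e@B0, f@B1}
  B6:   IN={a@B4, b@B5, c@B0, e@B0, f@B1}   OUT={a@B4, b@B5, c@B0, e@B6, f@B1}
  B7:   IN={a@B4, b@B5, c@B0, e@B6, f@B1}   OUT={a@B4, b@B5, c@B0, e@B6, f@B7}

Merge at B0 (entry node, so the boundary value {} is joined with the incoming edge(s)): IN[B0] = {} ⊔ OUT[B1] = {a@B1, b@B1, c@B0, e@B0, f@B1}
Applying B0's transfer function to that IN value gives OUT[B0] (row B0 above).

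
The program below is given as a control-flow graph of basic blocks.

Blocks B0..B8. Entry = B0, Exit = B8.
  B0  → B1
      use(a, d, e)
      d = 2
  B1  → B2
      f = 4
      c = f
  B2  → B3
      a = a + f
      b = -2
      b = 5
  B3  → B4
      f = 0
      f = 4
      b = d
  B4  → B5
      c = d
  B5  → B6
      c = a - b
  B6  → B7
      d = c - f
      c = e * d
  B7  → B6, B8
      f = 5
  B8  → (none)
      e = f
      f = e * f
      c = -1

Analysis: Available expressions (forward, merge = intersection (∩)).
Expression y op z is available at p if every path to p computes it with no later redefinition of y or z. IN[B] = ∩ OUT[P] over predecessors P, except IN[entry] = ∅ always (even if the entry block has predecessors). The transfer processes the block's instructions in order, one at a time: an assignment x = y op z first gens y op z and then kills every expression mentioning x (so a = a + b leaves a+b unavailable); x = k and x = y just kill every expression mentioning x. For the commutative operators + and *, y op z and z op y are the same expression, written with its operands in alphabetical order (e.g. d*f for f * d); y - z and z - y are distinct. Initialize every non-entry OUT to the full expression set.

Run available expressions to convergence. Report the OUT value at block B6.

Answer: {a-b, d*e}

Working:
Per-block solution:
  B0:  IN={}  OUT={}
  B1:  IN={}  OUT={}
  B2:  IN={}  OUT={}
  B3:  IN={}  OUT={}
  B4:  IN={}  OUT={}
  B5:  IN={}  OUT={a-b}
  B6:  IN={a-b}  OUT={a-b, d*e}
  B7:  IN={a-b, d*e}  OUT={a-b, d*e}
  B8:  IN={a-b, d*e}  OUT={a-b}

Merge at B6: IN[B6] = OUT[B5] ∩ OUT[B7] = {a-b}
Applying B6's transfer function to that IN value gives OUT[B6] (row B6 above).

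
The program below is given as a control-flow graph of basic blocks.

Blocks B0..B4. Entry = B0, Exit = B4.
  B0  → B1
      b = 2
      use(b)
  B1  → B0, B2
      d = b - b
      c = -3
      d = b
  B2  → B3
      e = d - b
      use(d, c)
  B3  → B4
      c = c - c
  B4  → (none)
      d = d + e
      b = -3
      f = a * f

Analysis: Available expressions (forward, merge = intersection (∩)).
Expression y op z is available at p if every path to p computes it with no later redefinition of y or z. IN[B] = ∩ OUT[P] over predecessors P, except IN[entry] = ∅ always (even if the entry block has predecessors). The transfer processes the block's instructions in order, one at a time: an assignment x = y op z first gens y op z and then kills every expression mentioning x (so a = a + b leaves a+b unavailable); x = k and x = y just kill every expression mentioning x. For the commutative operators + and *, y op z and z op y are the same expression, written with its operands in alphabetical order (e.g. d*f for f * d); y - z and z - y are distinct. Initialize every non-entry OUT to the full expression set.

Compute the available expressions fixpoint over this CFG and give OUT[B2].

Fixpoint table:
  B0: | IN={} | OUT={}
  B1: | IN={} | OUT={b-b}
  B2: | IN={b-b} | OUT={b-b, d-b}
  B3: | IN={b-b, d-b} | OUT={b-b, d-b}
  B4: | IN={b-b, d-b} | OUT={}

Merge at B2: IN[B2] = OUT[B1] = {b-b}
Applying B2's transfer function to that IN value gives OUT[B2] (row B2 above).

Answer: {b-b, d-b}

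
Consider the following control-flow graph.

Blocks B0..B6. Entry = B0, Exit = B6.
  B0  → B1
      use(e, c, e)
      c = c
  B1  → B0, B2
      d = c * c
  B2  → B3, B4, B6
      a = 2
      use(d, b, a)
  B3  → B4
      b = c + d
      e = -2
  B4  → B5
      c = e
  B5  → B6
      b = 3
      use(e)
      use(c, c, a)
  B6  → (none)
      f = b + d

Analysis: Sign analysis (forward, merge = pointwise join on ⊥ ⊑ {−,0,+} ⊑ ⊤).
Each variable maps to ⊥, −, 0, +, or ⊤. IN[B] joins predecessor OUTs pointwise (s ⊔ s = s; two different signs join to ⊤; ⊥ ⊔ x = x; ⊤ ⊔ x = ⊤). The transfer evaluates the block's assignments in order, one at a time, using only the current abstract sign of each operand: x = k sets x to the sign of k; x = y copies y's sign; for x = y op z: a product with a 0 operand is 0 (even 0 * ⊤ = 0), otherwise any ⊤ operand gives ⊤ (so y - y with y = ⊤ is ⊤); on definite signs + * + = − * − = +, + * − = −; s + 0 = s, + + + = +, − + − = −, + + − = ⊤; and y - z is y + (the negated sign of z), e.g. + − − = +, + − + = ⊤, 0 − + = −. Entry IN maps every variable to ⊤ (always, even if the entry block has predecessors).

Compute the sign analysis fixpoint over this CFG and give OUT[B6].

Answer: {a: +, b: ⊤, c: ⊤, d: ⊤, e: ⊤, f: ⊤}

Derivation:
Fixpoint table:
  B0: | IN=(all ⊤) | OUT=(all ⊤)
  B1: | IN=(all ⊤) | OUT=(all ⊤)
  B2: | IN=(all ⊤) | OUT={a:+; rest ⊤}
  B3: | IN={a:+; rest ⊤} | OUT={a:+, e:-; rest ⊤}
  B4: | IN={a:+; rest ⊤} | OUT={a:+; rest ⊤}
  B5: | IN={a:+; rest ⊤} | OUT={a:+, b:+; rest ⊤}
  B6: | IN={a:+; rest ⊤} | OUT={a:+; rest ⊤}

Merge at B6: IN[B6] = OUT[B2] ⊔ OUT[B5] = {a: +, b: ⊤, c: ⊤, d: ⊤, e: ⊤, f: ⊤}
Applying B6's transfer function to that IN value gives OUT[B6] (row B6 above).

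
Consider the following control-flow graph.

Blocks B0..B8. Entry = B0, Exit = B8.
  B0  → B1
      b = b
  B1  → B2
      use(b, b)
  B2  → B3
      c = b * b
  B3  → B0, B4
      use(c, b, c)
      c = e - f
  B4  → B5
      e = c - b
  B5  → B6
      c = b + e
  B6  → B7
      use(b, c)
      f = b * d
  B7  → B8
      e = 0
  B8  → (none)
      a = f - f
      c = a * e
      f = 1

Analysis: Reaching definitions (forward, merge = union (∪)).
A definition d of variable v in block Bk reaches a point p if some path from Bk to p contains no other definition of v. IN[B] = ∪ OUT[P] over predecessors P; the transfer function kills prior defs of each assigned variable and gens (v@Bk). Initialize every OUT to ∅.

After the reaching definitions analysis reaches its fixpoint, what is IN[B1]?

Per-block solution:
  B0:   IN={b@B0, c@B3}   OUT={b@B0, c@B3}
  B1:   IN={b@B0, c@B3}   OUT={b@B0, c@B3}
  B2:   IN={b@B0, c@B3}   OUT={b@B0, c@B2}
  B3:   IN={b@B0, c@B2}   OUT={b@B0, c@B3}
  B4:   IN={b@B0, c@B3}   OUT={b@B0, c@B3, e@B4}
  B5:   IN={b@B0, c@B3, e@B4}   OUT={b@B0, c@B5, e@B4}
  B6:   IN={b@B0, c@B5, e@B4}   OUT={b@B0, c@B5, e@B4, f@B6}
  B7:   IN={b@B0, c@B5, e@B4, f@B6}   OUT={b@B0, c@B5, e@B7, f@B6}
  B8:   IN={b@B0, c@B5, e@B7, f@B6}   OUT={a@B8, b@B0, c@B8, e@B7, f@B8}

Merge at B1: IN[B1] = OUT[B0] = {b@B0, c@B3}

Answer: {b@B0, c@B3}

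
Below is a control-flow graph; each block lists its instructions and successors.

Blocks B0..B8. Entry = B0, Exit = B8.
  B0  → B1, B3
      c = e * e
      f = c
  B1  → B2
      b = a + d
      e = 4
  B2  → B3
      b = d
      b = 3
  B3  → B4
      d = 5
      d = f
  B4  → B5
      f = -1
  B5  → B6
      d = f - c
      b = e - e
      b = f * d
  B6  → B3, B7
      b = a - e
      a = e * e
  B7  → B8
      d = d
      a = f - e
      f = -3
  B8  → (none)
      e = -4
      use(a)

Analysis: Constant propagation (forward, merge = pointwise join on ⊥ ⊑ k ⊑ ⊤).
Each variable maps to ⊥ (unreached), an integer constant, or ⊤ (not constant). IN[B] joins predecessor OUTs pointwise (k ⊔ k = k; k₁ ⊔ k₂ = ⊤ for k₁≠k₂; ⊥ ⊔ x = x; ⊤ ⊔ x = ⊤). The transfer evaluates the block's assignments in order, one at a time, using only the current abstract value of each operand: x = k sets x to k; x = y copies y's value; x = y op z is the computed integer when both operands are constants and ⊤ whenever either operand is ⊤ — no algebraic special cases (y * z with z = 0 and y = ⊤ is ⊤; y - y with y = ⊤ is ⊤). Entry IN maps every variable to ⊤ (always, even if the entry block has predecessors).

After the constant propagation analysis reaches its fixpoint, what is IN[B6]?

Answer: {a: ⊤, b: ⊤, c: ⊤, d: ⊤, e: ⊤, f: -1}

Trace:
Converged values:
  B0:   IN=(all ⊤)   OUT=(all ⊤)
  B1:   IN=(all ⊤)   OUT={e:4; rest ⊤}
  B2:   IN={e:4; rest ⊤}   OUT={b:3, e:4; rest ⊤}
  B3:   IN=(all ⊤)   OUT=(all ⊤)
  B4:   IN=(all ⊤)   OUT={f:-1; rest ⊤}
  B5:   IN={f:-1; rest ⊤}   OUT={f:-1; rest ⊤}
  B6:   IN={f:-1; rest ⊤}   OUT={f:-1; rest ⊤}
  B7:   IN={f:-1; rest ⊤}   OUT={f:-3; rest ⊤}
  B8:   IN={f:-3; rest ⊤}   OUT={e:-4, f:-3; rest ⊤}

Merge at B6: IN[B6] = OUT[B5] = {a: ⊤, b: ⊤, c: ⊤, d: ⊤, e: ⊤, f: -1}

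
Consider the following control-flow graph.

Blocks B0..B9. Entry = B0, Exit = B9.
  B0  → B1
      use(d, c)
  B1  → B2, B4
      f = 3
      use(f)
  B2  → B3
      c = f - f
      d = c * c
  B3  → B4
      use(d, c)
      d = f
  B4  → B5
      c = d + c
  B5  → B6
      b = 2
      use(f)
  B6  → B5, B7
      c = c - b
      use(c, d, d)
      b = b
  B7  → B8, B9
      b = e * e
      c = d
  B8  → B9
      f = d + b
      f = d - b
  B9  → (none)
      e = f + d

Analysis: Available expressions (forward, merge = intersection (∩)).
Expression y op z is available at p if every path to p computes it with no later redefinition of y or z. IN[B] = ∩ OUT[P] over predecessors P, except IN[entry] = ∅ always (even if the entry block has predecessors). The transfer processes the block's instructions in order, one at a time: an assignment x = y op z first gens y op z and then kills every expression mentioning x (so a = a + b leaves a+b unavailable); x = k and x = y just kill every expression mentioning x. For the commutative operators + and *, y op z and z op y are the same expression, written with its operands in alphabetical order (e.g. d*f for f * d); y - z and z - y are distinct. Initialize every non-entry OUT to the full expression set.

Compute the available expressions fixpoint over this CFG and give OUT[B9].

Answer: {d+f}

Derivation:
Converged values:
  B0: | IN={} | OUT={}
  B1: | IN={} | OUT={}
  B2: | IN={} | OUT={c*c, f-f}
  B3: | IN={c*c, f-f} | OUT={c*c, f-f}
  B4: | IN={} | OUT={}
  B5: | IN={} | OUT={}
  B6: | IN={} | OUT={}
  B7: | IN={} | OUT={e*e}
  B8: | IN={e*e} | OUT={b+d, d-b, e*e}
  B9: | IN={e*e} | OUT={d+f}

Merge at B9: IN[B9] = OUT[B7] ∩ OUT[B8] = {e*e}
Applying B9's transfer function to that IN value gives OUT[B9] (row B9 above).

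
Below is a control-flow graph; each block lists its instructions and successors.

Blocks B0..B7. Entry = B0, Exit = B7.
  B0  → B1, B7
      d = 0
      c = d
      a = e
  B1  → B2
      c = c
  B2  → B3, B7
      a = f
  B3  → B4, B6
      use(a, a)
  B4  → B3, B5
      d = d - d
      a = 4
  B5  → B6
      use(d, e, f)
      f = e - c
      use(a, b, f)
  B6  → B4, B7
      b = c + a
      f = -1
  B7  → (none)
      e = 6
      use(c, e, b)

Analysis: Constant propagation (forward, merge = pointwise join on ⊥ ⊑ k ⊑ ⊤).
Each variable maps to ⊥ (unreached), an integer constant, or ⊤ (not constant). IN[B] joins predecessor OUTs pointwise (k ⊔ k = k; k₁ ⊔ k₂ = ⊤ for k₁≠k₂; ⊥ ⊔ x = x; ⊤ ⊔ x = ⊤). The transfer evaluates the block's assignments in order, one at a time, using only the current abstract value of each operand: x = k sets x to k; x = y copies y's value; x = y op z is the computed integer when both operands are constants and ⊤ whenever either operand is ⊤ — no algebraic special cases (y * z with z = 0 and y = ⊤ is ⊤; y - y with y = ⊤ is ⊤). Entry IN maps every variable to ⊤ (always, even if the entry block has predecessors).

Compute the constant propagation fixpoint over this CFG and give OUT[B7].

Answer: {a: ⊤, b: ⊤, c: 0, d: 0, e: 6, f: ⊤}

Derivation:
Fixpoint table:
  B0: | IN=(all ⊤) | OUT={c:0, d:0; rest ⊤}
  B1: | IN={c:0, d:0; rest ⊤} | OUT={c:0, d:0; rest ⊤}
  B2: | IN={c:0, d:0; rest ⊤} | OUT={c:0, d:0; rest ⊤}
  B3: | IN={c:0, d:0; rest ⊤} | OUT={c:0, d:0; rest ⊤}
  B4: | IN={c:0, d:0; rest ⊤} | OUT={a:4, c:0, d:0; rest ⊤}
  B5: | IN={a:4, c:0, d:0; rest ⊤} | OUT={a:4, c:0, d:0; rest ⊤}
  B6: | IN={c:0, d:0; rest ⊤} | OUT={c:0, d:0, f:-1; rest ⊤}
  B7: | IN={c:0, d:0; rest ⊤} | OUT={c:0, d:0, e:6; rest ⊤}

Merge at B7: IN[B7] = OUT[B0] ⊔ OUT[B2] ⊔ OUT[B6] = {a: ⊤, b: ⊤, c: 0, d: 0, e: ⊤, f: ⊤}
Applying B7's transfer function to that IN value gives OUT[B7] (row B7 above).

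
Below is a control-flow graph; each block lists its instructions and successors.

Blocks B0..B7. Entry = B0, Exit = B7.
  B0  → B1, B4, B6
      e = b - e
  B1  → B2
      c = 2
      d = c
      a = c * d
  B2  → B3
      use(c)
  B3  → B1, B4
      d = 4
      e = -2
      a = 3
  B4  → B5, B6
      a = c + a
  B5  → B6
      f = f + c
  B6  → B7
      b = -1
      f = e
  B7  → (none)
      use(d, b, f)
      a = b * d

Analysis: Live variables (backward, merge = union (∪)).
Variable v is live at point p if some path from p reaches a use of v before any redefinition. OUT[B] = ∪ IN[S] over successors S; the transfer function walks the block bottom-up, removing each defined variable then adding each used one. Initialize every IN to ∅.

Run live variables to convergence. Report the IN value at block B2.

Per-block solution:
  B0:  IN={a, b, c, d, e, f}  OUT={a, c, d, e, f}
  B1:  IN={f}  OUT={c, f}
  B2:  IN={c, f}  OUT={c, f}
  B3:  IN={c, f}  OUT={a, c, d, e, f}
  B4:  IN={a, c, d, e, f}  OUT={c, d, e, f}
  B5:  IN={c, d, e, f}  OUT={d, e}
  B6:  IN={d, e}  OUT={b, d, f}
  B7:  IN={b, d, f}  OUT={}

Merge at B2: OUT[B2] = IN[B3] = {c, f}
Applying B2's transfer function to that OUT value gives IN[B2] (row B2 above).

Answer: {c, f}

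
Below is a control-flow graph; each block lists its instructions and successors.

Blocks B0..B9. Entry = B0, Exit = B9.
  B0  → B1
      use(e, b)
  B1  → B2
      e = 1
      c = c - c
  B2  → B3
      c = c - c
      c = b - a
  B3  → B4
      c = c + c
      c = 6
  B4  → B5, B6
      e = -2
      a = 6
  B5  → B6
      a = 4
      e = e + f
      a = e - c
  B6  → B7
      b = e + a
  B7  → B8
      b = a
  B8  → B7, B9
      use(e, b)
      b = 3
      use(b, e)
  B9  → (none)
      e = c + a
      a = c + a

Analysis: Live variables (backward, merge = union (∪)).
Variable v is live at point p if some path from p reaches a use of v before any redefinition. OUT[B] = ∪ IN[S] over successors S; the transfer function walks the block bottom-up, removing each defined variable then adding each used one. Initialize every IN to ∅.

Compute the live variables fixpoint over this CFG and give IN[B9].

Converged values:
  B0:   IN={a, b, c, e, f}   OUT={a, b, c, f}
  B1:   IN={a, b, c, f}   OUT={a, b, c, f}
  B2:   IN={a, b, c, f}   OUT={c, f}
  B3:   IN={c, f}   OUT={c, f}
  B4:   IN={c, f}   OUT={a, c, e, f}
  B5:   IN={c, e, f}   OUT={a, c, e}
  B6:   IN={a, c, e}   OUT={a, c, e}
  B7:   IN={a, c, e}   OUT={a, b, c, e}
  B8:   IN={a, b, c, e}   OUT={a, c, e}
  B9:   IN={a, c}   OUT={}

B9 is the boundary node: OUT[B9] = {}
Applying B9's transfer function to that OUT value gives IN[B9] (row B9 above).

Answer: {a, c}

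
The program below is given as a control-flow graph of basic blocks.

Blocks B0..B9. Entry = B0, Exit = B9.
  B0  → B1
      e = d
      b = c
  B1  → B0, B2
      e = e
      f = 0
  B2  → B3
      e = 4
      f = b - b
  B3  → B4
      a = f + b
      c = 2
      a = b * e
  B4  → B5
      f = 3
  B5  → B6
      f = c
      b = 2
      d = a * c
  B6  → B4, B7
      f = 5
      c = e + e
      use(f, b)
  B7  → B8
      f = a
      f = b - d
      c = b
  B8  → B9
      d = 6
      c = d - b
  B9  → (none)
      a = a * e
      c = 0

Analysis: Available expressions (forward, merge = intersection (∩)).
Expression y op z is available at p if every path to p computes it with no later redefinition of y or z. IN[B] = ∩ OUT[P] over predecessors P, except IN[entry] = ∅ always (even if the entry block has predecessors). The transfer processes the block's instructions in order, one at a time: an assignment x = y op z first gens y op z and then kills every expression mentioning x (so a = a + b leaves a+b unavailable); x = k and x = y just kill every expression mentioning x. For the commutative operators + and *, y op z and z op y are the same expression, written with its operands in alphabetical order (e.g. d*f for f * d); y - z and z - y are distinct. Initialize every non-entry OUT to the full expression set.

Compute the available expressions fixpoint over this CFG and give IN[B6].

Per-block solution:
  B0:   IN={}   OUT={}
  B1:   IN={}   OUT={}
  B2:   IN={}   OUT={b-b}
  B3:   IN={b-b}   OUT={b*e, b+f, b-b}
  B4:   IN={}   OUT={}
  B5:   IN={}   OUT={a*c}
  B6:   IN={a*c}   OUT={e+e}
  B7:   IN={e+e}   OUT={b-d, e+e}
  B8:   IN={b-d, e+e}   OUT={d-b, e+e}
  B9:   IN={d-b, e+e}   OUT={d-b, e+e}

Merge at B6: IN[B6] = OUT[B5] = {a*c}

Answer: {a*c}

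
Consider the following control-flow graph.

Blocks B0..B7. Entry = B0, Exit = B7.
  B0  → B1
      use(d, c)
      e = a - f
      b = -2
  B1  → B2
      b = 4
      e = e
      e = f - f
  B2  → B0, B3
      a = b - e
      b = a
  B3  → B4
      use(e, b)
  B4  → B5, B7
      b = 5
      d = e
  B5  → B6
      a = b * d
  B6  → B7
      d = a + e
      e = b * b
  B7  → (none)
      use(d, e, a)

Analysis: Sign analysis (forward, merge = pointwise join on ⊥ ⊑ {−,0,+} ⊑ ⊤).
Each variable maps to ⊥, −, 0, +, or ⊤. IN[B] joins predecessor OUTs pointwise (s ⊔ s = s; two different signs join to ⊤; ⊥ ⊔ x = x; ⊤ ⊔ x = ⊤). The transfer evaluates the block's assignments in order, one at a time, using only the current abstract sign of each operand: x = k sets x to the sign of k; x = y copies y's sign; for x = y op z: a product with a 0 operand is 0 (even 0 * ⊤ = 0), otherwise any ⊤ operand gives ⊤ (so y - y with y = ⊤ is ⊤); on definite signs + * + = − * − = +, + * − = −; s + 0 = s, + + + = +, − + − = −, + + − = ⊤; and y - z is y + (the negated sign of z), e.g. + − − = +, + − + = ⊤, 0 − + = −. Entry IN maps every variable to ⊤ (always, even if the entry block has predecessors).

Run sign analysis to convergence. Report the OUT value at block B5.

Converged values:
  B0:   IN=(all ⊤)   OUT={b:-; rest ⊤}
  B1:   IN={b:-; rest ⊤}   OUT={b:+; rest ⊤}
  B2:   IN={b:+; rest ⊤}   OUT=(all ⊤)
  B3:   IN=(all ⊤)   OUT=(all ⊤)
  B4:   IN=(all ⊤)   OUT={b:+; rest ⊤}
  B5:   IN={b:+; rest ⊤}   OUT={b:+; rest ⊤}
  B6:   IN={b:+; rest ⊤}   OUT={b:+, e:+; rest ⊤}
  B7:   IN={b:+; rest ⊤}   OUT={b:+; rest ⊤}

Merge at B5: IN[B5] = OUT[B4] = {a: ⊤, b: +, c: ⊤, d: ⊤, e: ⊤, f: ⊤}
Applying B5's transfer function to that IN value gives OUT[B5] (row B5 above).

Answer: {a: ⊤, b: +, c: ⊤, d: ⊤, e: ⊤, f: ⊤}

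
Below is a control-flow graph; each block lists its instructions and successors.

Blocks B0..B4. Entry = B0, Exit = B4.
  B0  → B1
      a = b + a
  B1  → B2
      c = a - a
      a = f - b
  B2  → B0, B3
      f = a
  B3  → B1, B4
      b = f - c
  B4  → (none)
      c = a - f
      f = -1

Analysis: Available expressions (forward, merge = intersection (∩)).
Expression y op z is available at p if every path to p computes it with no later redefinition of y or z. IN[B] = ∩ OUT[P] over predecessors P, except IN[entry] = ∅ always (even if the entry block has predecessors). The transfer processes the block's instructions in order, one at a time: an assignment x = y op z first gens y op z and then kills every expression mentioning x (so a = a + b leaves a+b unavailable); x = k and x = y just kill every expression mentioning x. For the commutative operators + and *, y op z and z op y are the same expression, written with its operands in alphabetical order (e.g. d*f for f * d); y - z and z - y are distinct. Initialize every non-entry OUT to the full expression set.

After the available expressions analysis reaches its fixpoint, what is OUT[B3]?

Fixpoint table:
  B0: | IN={} | OUT={}
  B1: | IN={} | OUT={f-b}
  B2: | IN={f-b} | OUT={}
  B3: | IN={} | OUT={f-c}
  B4: | IN={f-c} | OUT={}

Merge at B3: IN[B3] = OUT[B2] = {}
Applying B3's transfer function to that IN value gives OUT[B3] (row B3 above).

Answer: {f-c}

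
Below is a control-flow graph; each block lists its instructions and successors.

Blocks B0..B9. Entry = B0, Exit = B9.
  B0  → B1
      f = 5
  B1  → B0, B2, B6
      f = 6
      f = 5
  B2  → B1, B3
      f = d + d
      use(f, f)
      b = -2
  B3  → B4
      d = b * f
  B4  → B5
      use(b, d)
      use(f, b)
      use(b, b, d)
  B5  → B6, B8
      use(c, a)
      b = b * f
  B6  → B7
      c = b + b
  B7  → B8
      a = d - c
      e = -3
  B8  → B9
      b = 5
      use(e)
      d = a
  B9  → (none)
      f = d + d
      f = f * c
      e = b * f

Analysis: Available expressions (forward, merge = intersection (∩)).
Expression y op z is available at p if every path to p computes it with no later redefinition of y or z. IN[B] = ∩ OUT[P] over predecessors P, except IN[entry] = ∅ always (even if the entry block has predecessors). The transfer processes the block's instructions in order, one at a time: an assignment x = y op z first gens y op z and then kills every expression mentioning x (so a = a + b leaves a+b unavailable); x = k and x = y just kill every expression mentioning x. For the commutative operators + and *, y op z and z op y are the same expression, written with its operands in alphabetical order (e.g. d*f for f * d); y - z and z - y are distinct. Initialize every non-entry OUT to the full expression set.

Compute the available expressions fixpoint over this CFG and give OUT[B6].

Fixpoint table:
  B0:   IN={}   OUT={}
  B1:   IN={}   OUT={}
  B2:   IN={}   OUT={d+d}
  B3:   IN={d+d}   OUT={b*f}
  B4:   IN={b*f}   OUT={b*f}
  B5:   IN={b*f}   OUT={}
  B6:   IN={}   OUT={b+b}
  B7:   IN={b+b}   OUT={b+b, d-c}
  B8:   IN={}   OUT={}
  B9:   IN={}   OUT={b*f, d+d}

Merge at B6: IN[B6] = OUT[B1] ∩ OUT[B5] = {}
Applying B6's transfer function to that IN value gives OUT[B6] (row B6 above).

Answer: {b+b}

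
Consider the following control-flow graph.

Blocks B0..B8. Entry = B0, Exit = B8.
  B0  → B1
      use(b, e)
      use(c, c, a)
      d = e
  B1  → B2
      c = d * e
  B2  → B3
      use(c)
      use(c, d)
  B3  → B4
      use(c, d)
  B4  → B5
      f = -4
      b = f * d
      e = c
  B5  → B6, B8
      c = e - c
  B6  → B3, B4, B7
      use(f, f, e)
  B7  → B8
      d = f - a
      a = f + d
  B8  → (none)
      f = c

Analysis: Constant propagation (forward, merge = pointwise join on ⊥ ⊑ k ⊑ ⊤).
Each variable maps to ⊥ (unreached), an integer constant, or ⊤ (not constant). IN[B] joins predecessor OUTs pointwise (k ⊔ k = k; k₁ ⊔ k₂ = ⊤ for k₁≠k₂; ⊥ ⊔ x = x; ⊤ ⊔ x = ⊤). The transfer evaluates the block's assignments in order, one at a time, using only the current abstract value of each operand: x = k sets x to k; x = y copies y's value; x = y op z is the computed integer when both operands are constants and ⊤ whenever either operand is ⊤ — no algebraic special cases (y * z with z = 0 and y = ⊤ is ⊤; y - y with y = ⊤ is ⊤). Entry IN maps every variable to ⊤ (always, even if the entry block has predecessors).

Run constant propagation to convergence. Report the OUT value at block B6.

Answer: {a: ⊤, b: ⊤, c: ⊤, d: ⊤, e: ⊤, f: -4}

Trace:
Fixpoint table:
  B0: | IN=(all ⊤) | OUT=(all ⊤)
  B1: | IN=(all ⊤) | OUT=(all ⊤)
  B2: | IN=(all ⊤) | OUT=(all ⊤)
  B3: | IN=(all ⊤) | OUT=(all ⊤)
  B4: | IN=(all ⊤) | OUT={f:-4; rest ⊤}
  B5: | IN={f:-4; rest ⊤} | OUT={f:-4; rest ⊤}
  B6: | IN={f:-4; rest ⊤} | OUT={f:-4; rest ⊤}
  B7: | IN={f:-4; rest ⊤} | OUT={f:-4; rest ⊤}
  B8: | IN={f:-4; rest ⊤} | OUT=(all ⊤)

Merge at B6: IN[B6] = OUT[B5] = {a: ⊤, b: ⊤, c: ⊤, d: ⊤, e: ⊤, f: -4}
Applying B6's transfer function to that IN value gives OUT[B6] (row B6 above).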